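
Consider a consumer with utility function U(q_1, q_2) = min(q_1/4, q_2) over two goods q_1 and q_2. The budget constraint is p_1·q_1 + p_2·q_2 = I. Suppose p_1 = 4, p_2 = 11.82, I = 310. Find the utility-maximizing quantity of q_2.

q_2* = 11.1431

Demand: q_1*(p_1,p_2,I) = 4·I/(4·p_1 + p_2), q_2* = I/(4·p_1 + p_2).
Here 4·4 + 11.82 = 27.82, giving q_2* = 11.1431.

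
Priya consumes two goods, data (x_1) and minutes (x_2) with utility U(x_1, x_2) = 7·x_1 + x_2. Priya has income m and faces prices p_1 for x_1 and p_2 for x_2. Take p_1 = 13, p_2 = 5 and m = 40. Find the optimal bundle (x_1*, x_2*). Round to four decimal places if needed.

x_1* = 3.0769, x_2* = 0

Perfect substitutes: compare marginal utility per dollar. 7/p_1 vs 1/p_2 → 0.5385 vs 0.2.
x_1 gives more utility per dollar, so spend all income on x_1: x_1* = m/p_1, x_2* = 0.
Numerically: x_1* = 3.0769, x_2* = 0.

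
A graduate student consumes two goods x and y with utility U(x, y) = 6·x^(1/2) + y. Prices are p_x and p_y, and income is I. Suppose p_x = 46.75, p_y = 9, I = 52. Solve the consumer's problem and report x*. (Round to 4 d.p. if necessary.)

x* = 0.3336

Plugging in: x* = (3·9/46.75)² = 0.3336.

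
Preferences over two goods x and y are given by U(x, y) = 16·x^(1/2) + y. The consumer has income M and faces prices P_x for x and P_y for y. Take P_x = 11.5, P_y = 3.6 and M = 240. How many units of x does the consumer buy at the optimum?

Utility is quasi-linear in y; the FOC for x is 8/√x = P_x/P_y.
Thus x* = (8·P_y/P_x)² — independent of M — with the rest of income spent on y.
Plugging in: x* = (8·3.6/11.5)² = 6.2718.

x* = 6.2718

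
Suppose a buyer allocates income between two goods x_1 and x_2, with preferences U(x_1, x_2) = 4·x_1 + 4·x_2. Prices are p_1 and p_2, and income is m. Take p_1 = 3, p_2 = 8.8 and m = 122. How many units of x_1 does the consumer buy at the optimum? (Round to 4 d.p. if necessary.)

Perfect substitutes: compare marginal utility per dollar. 4/p_1 vs 4/p_2 → 1.3333 vs 0.4545.
x_1 gives more utility per dollar, so spend all income on x_1: x_1* = m/p_1, x_2* = 0.
Numerically: x_1* = 40.6667, x_2* = 0.

x_1* = 40.6667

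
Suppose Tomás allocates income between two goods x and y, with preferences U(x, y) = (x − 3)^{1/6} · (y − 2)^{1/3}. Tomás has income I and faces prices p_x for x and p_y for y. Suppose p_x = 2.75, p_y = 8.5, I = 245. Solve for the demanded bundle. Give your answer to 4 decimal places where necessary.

Substituting into the budget: x* = 3 + 1/3·(I − 3·p_x − 2·p_y)/p_x, and y* = 2 + 2/3·(…)/p_y.
Discretionary income = 245 − 3·2.75 − 2·8.5 = 219.75; x* = 3 + 1/3·219.75/2.75 = 29.6364; y* = 2 + 2/3·219.75/8.5 = 19.2353.

x* = 29.6364, y* = 19.2353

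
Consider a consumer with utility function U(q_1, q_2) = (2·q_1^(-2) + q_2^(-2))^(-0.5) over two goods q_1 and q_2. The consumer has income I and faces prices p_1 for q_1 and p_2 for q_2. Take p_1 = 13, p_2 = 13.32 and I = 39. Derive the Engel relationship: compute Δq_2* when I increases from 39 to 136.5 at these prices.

MU_q_1 ∝ 2·q_1^(-3), MU_q_2 ∝ q_2^(-3), so MRS = 2·(q_2/q_1)^(3) = p_1/p_2.
Hence q_2/q_1 = ((1/2)·p_1/p_2)^(1/(3)), i.e. raised to the 1/3 power.
With the ratio pinned down, the budget gives q_1* = I/(p_1 + p_2·(q_2/q_1)) and q_2* = (q_2/q_1)·q_1*.
Numerically q_2/q_1 = 0.787293, so q_1* = 39/(13 + 13.32·0.787293) = 1.6605 and q_2* = 0.787293·1.6605 = 1.3073.
At I' = 136.5: q_2* = 4.5756. Change: 4.5756 − 1.3073 = 3.2683.

Δq_2* = 3.2683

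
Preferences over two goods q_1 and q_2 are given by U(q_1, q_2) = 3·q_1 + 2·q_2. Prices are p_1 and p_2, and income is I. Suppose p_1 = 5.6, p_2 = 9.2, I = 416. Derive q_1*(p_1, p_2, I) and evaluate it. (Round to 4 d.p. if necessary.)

q_1* = 74.2857

Linear utility — the consumer picks whichever good has higher MU/price: 3/5.6 = 0.5357 vs 2/9.2 = 0.2174.
q_1 gives more utility per dollar, so spend all income on q_1: q_1* = I/p_1, q_2* = 0.
Numerically: q_1* = 74.2857, q_2* = 0.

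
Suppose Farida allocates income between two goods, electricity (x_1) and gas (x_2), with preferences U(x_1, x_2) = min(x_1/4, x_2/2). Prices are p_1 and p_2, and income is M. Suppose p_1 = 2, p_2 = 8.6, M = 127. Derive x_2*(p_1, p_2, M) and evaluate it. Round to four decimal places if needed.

x_2* = 10.0794

Leontief preferences: the optimum is at the kink where x_1/4 = x_2/2, i.e. x_2 = (1/2)·x_1.
Budget: p_1·x_1 + p_2·(1/2)·x_1 = M, so (4·p_1 + 2·p_2)·x_1 = 4·M.
Demand: x_1*(p_1,p_2,M) = 4·M/(4·p_1 + 2·p_2), x_2* = 2·M/(4·p_1 + 2·p_2).
Here 4·2 + 2·8.6 = 25.2, giving x_2* = 10.0794.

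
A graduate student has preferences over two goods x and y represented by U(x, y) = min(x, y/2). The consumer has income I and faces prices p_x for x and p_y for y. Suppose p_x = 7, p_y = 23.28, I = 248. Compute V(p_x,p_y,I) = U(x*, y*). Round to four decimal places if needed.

V = 4.6303

With perfect complements, no substitution: consume in ratio x:y = 1:2.
Budget: p_x·x + p_y·2·x = I, so (p_x + 2·p_y)·x = I.
Demand: x*(p_x,p_y,I) = I/(p_x + 2·p_y), y* = 2·I/(p_x + 2·p_y).
Here 7 + 2·23.28 = 53.56, giving x* = 4.6303 and y* = 9.2606.
Utility at the optimum: U(4.6303, 9.2606) = 4.6303.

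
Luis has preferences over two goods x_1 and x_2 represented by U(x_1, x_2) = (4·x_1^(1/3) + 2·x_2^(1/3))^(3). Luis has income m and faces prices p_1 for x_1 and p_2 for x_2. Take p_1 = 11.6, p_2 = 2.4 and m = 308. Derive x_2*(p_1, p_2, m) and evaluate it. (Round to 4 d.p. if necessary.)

From the CES first-order condition, 2·(x_2/x_1)^(2/3) = p_1/p_2.
Hence x_2/x_1 = ((1/2)·p_1/p_2)^(1/(2/3)), i.e. raised to the 1.5 power.
Substitute x_2 = (x_2/x_1)·x_1 into the budget: x_1* = m/(p_1 + p_2·(x_2/x_1)).
Numerically x_2/x_1 = 3.756861, so x_1* = 308/(11.6 + 2.4·3.756861) = 14.9395 and x_2* = 3.756861·14.9395 = 56.1257.

x_2* = 56.1257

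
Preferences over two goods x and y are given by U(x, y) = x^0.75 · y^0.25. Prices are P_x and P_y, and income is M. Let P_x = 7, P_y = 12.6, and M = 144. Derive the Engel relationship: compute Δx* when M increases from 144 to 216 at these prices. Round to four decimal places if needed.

Δx* = 7.7143

The MRS is 3·y/x. Set MRS = P_x/P_y.
So 0.75·P_y·y = 0.25·P_x·x; combined with the budget, a share 0.75 of income goes to x.
Demand: x*(P_x,P_y,M) = 0.75·M/P_x and y* = 0.25·M/P_y.
At P_x=7, P_y=12.6, M=144: x* = 0.75·144/7 = 15.4286.
At M' = 216: x* = 23.1429. Change: 23.1429 − 15.4286 = 7.7143.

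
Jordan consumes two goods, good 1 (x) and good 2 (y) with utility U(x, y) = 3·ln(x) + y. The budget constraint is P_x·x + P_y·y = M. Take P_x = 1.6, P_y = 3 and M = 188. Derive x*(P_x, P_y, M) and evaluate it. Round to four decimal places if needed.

x* = 5.625

MU_x = 3/x, MU_y = 1. Tangency: 3/x = P_x/P_y.
So x*(P_x,P_y) = 3·P_y/P_x, independent of income; and y* = (M − 3·P_y)/P_y.
At the given prices: x* = 3·3/1.6 = 5.625.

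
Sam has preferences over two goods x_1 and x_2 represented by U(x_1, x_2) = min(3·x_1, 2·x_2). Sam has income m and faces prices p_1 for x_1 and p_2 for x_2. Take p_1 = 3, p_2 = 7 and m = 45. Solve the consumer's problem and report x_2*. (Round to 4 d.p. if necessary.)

x_2* = 5

Here 2·3 + 3·7 = 27, giving x_2* = 5.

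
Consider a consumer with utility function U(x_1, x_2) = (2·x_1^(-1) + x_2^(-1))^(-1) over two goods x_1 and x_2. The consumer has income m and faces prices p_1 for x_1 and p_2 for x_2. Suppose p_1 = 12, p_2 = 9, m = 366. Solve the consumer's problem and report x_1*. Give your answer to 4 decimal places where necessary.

MU_x_1 ∝ 2·x_1^(-2), MU_x_2 ∝ x_2^(-2), so MRS = 2·(x_2/x_1)^(2) = p_1/p_2.
Solve for the ratio: x_2/x_1 = [(1/2)·p_1/p_2]^(0.5).
Substitute x_2 = (x_2/x_1)·x_1 into the budget: x_1* = m/(p_1 + p_2·(x_2/x_1)).
Numerically x_2/x_1 = 0.816497, so x_1* = 366/(12 + 9·0.816497) = 18.9162.

x_1* = 18.9162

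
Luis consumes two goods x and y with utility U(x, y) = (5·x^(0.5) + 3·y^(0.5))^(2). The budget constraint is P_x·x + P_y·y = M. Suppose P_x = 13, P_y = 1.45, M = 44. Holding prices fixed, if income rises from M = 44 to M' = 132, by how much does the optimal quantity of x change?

From the CES first-order condition, (5/3)·(y/x)^(0.5) = P_x/P_y.
Hence y/x = ((3/5)·P_x/P_y)^(1/(0.5)), i.e. raised to the 2 power.
With the ratio pinned down, the budget gives x* = M/(P_x + P_y·(y/x)) and y* = (y/x)·x*.
Numerically y/x = 28.93698, so x* = 44/(13 + 1.45·28.93698) = 0.8006.
At M' = 132: x* = 2.4018. Change: 2.4018 − 0.8006 = 1.6012.

Δx* = 1.6012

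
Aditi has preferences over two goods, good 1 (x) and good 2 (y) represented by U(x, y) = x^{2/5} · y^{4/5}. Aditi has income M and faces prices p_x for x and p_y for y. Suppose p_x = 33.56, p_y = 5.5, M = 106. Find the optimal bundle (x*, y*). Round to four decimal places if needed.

x* = 1.0528, y* = 12.8485

The MRS is (1/2)·y/x. Set MRS = p_x/p_y.
Rearranging, p_y·y = 2·p_x·x. Substituting into the budget gives p_x·x·(1 + 2) = M.
Demand: x*(p_x,p_y,M) = 1/3·M/p_x and y* = 2/3·M/p_y.
At p_x=33.56, p_y=5.5, M=106: x* = 1/3·106/33.56 = 1.0528, y* = 12.8485.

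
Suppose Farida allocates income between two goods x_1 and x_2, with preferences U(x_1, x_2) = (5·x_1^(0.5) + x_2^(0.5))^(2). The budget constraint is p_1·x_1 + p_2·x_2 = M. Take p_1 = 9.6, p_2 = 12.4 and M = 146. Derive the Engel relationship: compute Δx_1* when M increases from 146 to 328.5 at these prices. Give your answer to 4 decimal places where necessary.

Δx_1* = 18.4394

From the CES first-order condition, 5·(x_2/x_1)^(0.5) = p_1/p_2.
Solve for the ratio: x_2/x_1 = [(1/5)·p_1/p_2]^(2).
With the ratio pinned down, the budget gives x_1* = M/(p_1 + p_2·(x_2/x_1)) and x_2* = (x_2/x_1)·x_1*.
Numerically x_2/x_1 = 0.023975, so x_1* = 146/(9.6 + 12.4·0.023975) = 14.7515.
At M' = 328.5: x_1* = 33.1909. Change: 33.1909 − 14.7515 = 18.4394.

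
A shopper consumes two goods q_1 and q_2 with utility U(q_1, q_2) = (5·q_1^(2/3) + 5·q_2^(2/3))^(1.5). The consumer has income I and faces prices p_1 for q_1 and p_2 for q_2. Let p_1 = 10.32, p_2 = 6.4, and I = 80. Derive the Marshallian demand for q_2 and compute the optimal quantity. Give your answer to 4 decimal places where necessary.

MU_q_1 ∝ 5·q_1^(-1/3), MU_q_2 ∝ 5·q_2^(-1/3), so MRS = (q_2/q_1)^(1/3) = p_1/p_2.
Hence q_2/q_1 = (p_1/p_2)^(1/(1/3)), i.e. raised to the 3 power.
Substitute q_2 = (q_2/q_1)·q_1 into the budget: q_1* = I/(p_1 + p_2·(q_2/q_1)).
Numerically q_2/q_1 = 4.192752, so q_1* = 80/(10.32 + 6.4·4.192752) = 2.1532 and q_2* = 4.192752·2.1532 = 9.0279.

q_2* = 9.0279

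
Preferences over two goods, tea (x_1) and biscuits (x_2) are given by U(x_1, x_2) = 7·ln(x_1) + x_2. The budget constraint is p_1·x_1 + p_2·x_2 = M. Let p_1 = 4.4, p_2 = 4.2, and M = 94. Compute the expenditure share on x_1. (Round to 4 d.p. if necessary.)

share on x_1 = 0.3128

At the given prices: x_1* = 7·4.2/4.4 = 6.6818, and x_2* = 15.381.
Expenditure on x_1: 4.4·6.6818 = 29.4; share = 0.3128.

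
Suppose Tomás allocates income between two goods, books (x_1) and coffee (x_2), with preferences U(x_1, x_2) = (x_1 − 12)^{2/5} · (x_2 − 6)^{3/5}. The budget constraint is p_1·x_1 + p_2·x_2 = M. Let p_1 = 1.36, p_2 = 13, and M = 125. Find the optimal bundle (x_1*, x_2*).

Discretionary income = 125 − 12·1.36 − 6·13 = 30.68; x_1* = 12 + 0.4·30.68/1.36 = 21.0235; x_2* = 6 + 0.6·30.68/13 = 7.416.

x_1* = 21.0235, x_2* = 7.416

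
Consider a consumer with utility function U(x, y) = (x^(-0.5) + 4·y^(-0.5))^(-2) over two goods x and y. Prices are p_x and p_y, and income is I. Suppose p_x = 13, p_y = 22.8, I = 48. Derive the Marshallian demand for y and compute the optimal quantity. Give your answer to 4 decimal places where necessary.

MU_x ∝ x^(-1.5), MU_y ∝ 4·y^(-1.5), so MRS = (1/4)·(y/x)^(1.5) = p_x/p_y.
Solve for the ratio: y/x = [4·p_x/p_y]^(2/3).
With the ratio pinned down, the budget gives x* = I/(p_x + p_y·(y/x)) and y* = (y/x)·x*.
Numerically y/x = 1.732656, so x* = 48/(13 + 22.8·1.732656) = 0.9142 and y* = 1.732656·0.9142 = 1.584.

y* = 1.584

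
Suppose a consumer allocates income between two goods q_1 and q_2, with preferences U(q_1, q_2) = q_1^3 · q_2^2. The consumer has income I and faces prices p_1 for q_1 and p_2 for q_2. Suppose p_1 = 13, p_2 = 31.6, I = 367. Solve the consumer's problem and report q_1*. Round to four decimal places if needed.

Demand: q_1*(p_1,p_2,I) = 0.6·I/p_1 and q_2* = 0.4·I/p_2.
At p_1=13, p_2=31.6, I=367: q_1* = 0.6·367/13 = 16.9385.

q_1* = 16.9385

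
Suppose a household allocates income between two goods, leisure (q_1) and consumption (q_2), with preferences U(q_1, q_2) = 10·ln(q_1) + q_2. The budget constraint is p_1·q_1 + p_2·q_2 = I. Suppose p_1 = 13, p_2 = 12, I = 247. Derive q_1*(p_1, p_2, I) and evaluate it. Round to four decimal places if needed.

q_1* = 9.2308

Set MRS = p_1/p_2: (10/q_1)/1 = p_1/p_2.
So q_1*(p_1,p_2) = 10·p_2/p_1, independent of income; and q_2* = (I − 10·p_2)/p_2.
At the given prices: q_1* = 10·12/13 = 9.2308.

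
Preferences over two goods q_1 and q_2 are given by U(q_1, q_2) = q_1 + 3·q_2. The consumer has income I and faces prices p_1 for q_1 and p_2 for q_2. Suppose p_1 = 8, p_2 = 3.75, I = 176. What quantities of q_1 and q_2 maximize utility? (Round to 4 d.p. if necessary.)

q_1* = 0, q_2* = 46.9333

Numerically: q_1* = 0, q_2* = 46.9333.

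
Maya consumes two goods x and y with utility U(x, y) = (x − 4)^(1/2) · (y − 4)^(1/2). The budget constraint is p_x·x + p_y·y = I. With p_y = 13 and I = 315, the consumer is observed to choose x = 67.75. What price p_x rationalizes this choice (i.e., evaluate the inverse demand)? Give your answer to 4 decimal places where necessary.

MRS = (y−4)/(x−4). Tangency with p_x/p_y gives y−4 = (p_x/p_y)·(x−4).
After buying the subsistence bundle (4, 4), a share 0.5 of the remaining income goes to x: x* = 4 + 0.5·(I − 4p_x − 4p_y)/p_x.
Set x* = 67.75 in the demand function and solve for p_x: p_x = 2.

p_x = 2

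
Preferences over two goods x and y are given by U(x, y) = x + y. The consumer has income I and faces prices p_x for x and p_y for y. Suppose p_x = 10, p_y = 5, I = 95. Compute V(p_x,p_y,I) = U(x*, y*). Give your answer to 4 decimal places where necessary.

y gives more utility per dollar, so spend all income on y: y* = I/p_y, x* = 0.
Numerically: x* = 0, y* = 19.
Utility at the optimum: U(0, 19) = 19.

V = 19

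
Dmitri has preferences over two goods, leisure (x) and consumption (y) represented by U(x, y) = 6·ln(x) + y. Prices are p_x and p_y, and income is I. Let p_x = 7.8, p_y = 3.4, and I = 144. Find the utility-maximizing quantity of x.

x* = 2.6154

MU_x = 6/x, MU_y = 1. Tangency: 6/x = p_x/p_y.
So x*(p_x,p_y) = 6·p_y/p_x, independent of income; and y* = (I − 6·p_y)/p_y.
At the given prices: x* = 6·3.4/7.8 = 2.6154.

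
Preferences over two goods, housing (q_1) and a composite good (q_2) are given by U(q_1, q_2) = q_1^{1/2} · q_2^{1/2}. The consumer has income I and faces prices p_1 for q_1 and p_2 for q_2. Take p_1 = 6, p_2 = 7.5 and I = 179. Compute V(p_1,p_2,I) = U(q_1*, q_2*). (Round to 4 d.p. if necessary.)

V = 13.3419

Demand: q_1*(p_1,p_2,I) = 0.5·I/p_1 and q_2* = 0.5·I/p_2.
At p_1=6, p_2=7.5, I=179: q_1* = 0.5·179/6 = 14.9167, q_2* = 11.9333.
Utility at the optimum: U(14.9167, 11.9333) = 13.3419.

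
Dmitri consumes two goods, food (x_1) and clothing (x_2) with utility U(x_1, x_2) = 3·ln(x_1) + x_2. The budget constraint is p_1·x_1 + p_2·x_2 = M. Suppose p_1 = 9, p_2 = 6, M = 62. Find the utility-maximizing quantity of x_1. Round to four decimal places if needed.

x_1* = 2

MU_x_1 = 3/x_1, MU_x_2 = 1. Tangency: 3/x_1 = p_1/p_2.
So x_1*(p_1,p_2) = 3·p_2/p_1, independent of income; and x_2* = (M − 3·p_2)/p_2.
At the given prices: x_1* = 3·6/9 = 2.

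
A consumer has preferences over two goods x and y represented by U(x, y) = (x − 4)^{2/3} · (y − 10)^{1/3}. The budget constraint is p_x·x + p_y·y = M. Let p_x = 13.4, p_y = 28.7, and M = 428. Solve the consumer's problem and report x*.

After buying the subsistence bundle (4, 10), a share 2/3 of the remaining income goes to x: x* = 4 + 2/3·(M − 4p_x − 10p_y)/p_x.
Discretionary income = 428 − 4·13.4 − 10·28.7 = 87.4; x* = 4 + 2/3·87.4/13.4 = 8.3483.

x* = 8.3483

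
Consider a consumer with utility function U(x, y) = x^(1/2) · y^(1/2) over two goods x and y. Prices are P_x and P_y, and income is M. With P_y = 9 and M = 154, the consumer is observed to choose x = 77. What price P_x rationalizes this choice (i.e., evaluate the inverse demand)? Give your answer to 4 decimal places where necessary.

The MRS is y/x. Set MRS = P_x/P_y.
So 0.5·P_y·y = 0.5·P_x·x; combined with the budget, a share 0.5 of income goes to x.
Demand: x*(P_x,P_y,M) = 0.5·M/P_x and y* = 0.5·M/P_y.
Set x* = 77 in the demand function and solve for P_x: P_x = 1.

P_x = 1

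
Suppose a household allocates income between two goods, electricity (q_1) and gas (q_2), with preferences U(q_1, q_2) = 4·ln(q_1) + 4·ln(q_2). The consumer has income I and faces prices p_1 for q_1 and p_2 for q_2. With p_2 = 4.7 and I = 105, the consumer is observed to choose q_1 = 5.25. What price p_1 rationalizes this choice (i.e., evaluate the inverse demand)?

Tangency: MRS = q_2/q_1 = p_1/p_2.
Rearranging, p_2·q_2 = p_1·q_1. Substituting into the budget gives p_1·q_1·(1 + 1) = I.
Demand: q_1*(p_1,p_2,I) = 0.5·I/p_1 and q_2* = 0.5·I/p_2.
Set q_1* = 5.25 in the demand function and solve for p_1: p_1 = 10.

p_1 = 10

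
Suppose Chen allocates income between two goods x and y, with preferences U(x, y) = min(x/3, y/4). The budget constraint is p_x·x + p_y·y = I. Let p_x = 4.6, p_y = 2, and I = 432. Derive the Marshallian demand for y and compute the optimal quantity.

y* = 79.2661

With perfect complements, no substitution: consume in ratio x:y = 3:4.
Budget: p_x·x + p_y·(4/3)·x = I, so (3·p_x + 4·p_y)·x = 3·I.
Demand: x*(p_x,p_y,I) = 3·I/(3·p_x + 4·p_y), y* = 4·I/(3·p_x + 4·p_y).
Here 3·4.6 + 4·2 = 21.8, giving y* = 79.2661.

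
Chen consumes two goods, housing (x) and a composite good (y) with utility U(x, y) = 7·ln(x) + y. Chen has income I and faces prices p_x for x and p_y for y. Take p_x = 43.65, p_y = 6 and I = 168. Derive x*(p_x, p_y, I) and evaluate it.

x* = 0.9622

Set MRS = p_x/p_y: (7/x)/1 = p_x/p_y.
So x*(p_x,p_y) = 7·p_y/p_x, independent of income; and y* = (I − 7·p_y)/p_y.
At the given prices: x* = 7·6/43.65 = 0.9622.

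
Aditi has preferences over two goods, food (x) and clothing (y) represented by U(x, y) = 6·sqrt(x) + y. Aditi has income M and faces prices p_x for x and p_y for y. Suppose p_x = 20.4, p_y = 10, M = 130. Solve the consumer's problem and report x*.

x* = 2.1626

MU_x = 3/√x, MU_y = 1. Tangency: 3/√x = p_x/p_y.
Solve: √x = 3·p_y/p_x, so x*(p_x,p_y) = (3·p_y/p_x)², and y* = (M − p_x·x*)/p_y.
Plugging in: x* = (3·10/20.4)² = 2.1626.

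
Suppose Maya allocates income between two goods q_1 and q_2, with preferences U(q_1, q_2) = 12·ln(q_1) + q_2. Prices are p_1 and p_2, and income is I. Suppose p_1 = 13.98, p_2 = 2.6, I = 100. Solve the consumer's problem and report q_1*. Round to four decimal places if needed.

Set MRS = p_1/p_2: (12/q_1)/1 = p_1/p_2.
So q_1*(p_1,p_2) = 12·p_2/p_1, independent of income; and q_2* = (I − 12·p_2)/p_2.
At the given prices: q_1* = 12·2.6/13.98 = 2.2318.

q_1* = 2.2318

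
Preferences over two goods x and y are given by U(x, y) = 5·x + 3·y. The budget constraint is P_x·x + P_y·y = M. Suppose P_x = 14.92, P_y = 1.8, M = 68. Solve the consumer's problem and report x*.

x* = 0

Linear utility — the consumer picks whichever good has higher MU/price: 5/14.92 = 0.3351 vs 3/1.8 = 1.6667.
y gives more utility per dollar, so spend all income on y: y* = M/P_y, x* = 0.
Numerically: x* = 0, y* = 37.7778.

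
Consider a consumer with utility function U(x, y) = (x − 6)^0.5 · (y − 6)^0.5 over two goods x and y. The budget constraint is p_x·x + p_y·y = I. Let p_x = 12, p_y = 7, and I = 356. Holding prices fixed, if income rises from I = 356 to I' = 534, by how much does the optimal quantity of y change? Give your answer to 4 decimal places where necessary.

Δy* = 12.7143

Substituting into the budget: x* = 6 + 0.5·(I − 6·p_x − 6·p_y)/p_x, and y* = 6 + 0.5·(…)/p_y.
Discretionary income = 356 − 6·12 − 6·7 = 242; y* = 6 + 0.5·242/7 = 23.2857.
At I' = 534: y* = 36. Change: 36 − 23.2857 = 12.7143.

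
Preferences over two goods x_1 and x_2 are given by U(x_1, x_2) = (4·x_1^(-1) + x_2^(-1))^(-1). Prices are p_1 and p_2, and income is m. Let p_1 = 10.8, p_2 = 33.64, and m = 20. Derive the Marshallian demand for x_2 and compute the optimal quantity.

x_2* = 0.2787

MU_x_1 ∝ 4·x_1^(-2), MU_x_2 ∝ x_2^(-2), so MRS = 4·(x_2/x_1)^(2) = p_1/p_2.
Hence x_2/x_1 = ((1/4)·p_1/p_2)^(1/(2)), i.e. raised to the 0.5 power.
With the ratio pinned down, the budget gives x_1* = m/(p_1 + p_2·(x_2/x_1)) and x_2* = (x_2/x_1)·x_1*.
Numerically x_2/x_1 = 0.283305, so x_1* = 20/(10.8 + 33.64·0.283305) = 0.9837 and x_2* = 0.283305·0.9837 = 0.2787.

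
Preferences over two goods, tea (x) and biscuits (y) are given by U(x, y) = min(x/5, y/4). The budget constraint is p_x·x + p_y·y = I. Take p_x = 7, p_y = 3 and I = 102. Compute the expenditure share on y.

Demand: x*(p_x,p_y,I) = 5·I/(5·p_x + 4·p_y), y* = 4·I/(5·p_x + 4·p_y).
Here 5·7 + 4·3 = 47, giving x* = 10.8511 and y* = 8.6809.
Expenditure on y: 3·8.6809 = 26.0426; share = 0.2553.

share on y = 0.2553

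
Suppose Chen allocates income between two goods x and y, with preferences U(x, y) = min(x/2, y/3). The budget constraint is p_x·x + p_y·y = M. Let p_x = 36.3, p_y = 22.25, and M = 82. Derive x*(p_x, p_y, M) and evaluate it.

Leontief preferences: the optimum is at the kink where x/2 = y/3, i.e. y = (3/2)·x.
Budget: p_x·x + p_y·(3/2)·x = M, so (2·p_x + 3·p_y)·x = 2·M.
Demand: x*(p_x,p_y,M) = 2·M/(2·p_x + 3·p_y), y* = 3·M/(2·p_x + 3·p_y).
Here 2·36.3 + 3·22.25 = 139.35, giving x* = 1.1769.

x* = 1.1769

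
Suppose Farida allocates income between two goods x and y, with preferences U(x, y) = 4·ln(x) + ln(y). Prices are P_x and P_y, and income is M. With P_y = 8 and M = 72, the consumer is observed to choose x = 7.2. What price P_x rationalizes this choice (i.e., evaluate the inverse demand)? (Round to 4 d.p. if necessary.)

Tangency: MRS = 4·y/x = P_x/P_y.
Rearranging, P_y·y = (1/4)·P_x·x. Substituting into the budget gives P_x·x·(1 + (1/4)) = M.
Demand: x*(P_x,P_y,M) = 0.8·M/P_x and y* = 0.2·M/P_y.
Set x* = 7.2 in the demand function and solve for P_x: P_x = 8.

P_x = 8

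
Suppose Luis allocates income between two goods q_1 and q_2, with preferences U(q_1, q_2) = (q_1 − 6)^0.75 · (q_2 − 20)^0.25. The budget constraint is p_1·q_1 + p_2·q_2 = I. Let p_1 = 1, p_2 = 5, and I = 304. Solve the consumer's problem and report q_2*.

This is Cobb-Douglas in (q_1−6, q_2−20): tangency gives 0.75·p_2·(q_2−20) = 0.25·p_1·(q_1−6).
Substituting into the budget: q_1* = 6 + 0.75·(I − 6·p_1 − 20·p_2)/p_1, and q_2* = 20 + 0.25·(…)/p_2.
Discretionary income = 304 − 6·1 − 20·5 = 198; q_2* = 20 + 0.25·198/5 = 29.9.

q_2* = 29.9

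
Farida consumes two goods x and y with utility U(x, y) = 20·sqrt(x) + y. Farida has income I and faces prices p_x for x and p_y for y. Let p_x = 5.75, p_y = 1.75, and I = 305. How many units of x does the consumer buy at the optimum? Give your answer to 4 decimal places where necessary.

MU_x = 10/√x, MU_y = 1. Tangency: 10/√x = p_x/p_y.
Solve: √x = 10·p_y/p_x, so x*(p_x,p_y) = (10·p_y/p_x)², and y* = (I − p_x·x*)/p_y.
Plugging in: x* = (10·1.75/5.75)² = 9.2628.

x* = 9.2628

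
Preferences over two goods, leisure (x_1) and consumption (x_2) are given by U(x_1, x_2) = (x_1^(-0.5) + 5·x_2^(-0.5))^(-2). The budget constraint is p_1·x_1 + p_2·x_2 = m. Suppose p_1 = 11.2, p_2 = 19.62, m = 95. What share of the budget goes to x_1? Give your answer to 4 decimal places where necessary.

From the CES first-order condition, (1/5)·(x_2/x_1)^(1.5) = p_1/p_2.
Solve for the ratio: x_2/x_1 = [5·p_1/p_2]^(2/3).
With the ratio pinned down, the budget gives x_1* = m/(p_1 + p_2·(x_2/x_1)) and x_2* = (x_2/x_1)·x_1*.
Numerically x_2/x_1 = 2.012145, so x_1* = 95/(11.2 + 19.62·2.012145) = 1.8746 and x_2* = 2.012145·1.8746 = 3.7719.
Expenditure on x_1: 11.2·1.8746 = 20.9952; share = 0.221.

share on x_1 = 0.221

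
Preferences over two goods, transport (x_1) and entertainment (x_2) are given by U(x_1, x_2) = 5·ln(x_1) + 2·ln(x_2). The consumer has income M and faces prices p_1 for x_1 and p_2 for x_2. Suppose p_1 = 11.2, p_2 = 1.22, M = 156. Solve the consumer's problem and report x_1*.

MU_x_1/MU_x_2 = (5·x_2)/(2·x_1); tangency sets this equal to p_1/p_2.
Rearranging, p_2·x_2 = (2/5)·p_1·x_1. Substituting into the budget gives p_1·x_1·(1 + (2/5)) = M.
Demand: x_1*(p_1,p_2,M) = 5/7·M/p_1 and x_2* = 2/7·M/p_2.
At p_1=11.2, p_2=1.22, M=156: x_1* = 5/7·156/11.2 = 9.949.

x_1* = 9.949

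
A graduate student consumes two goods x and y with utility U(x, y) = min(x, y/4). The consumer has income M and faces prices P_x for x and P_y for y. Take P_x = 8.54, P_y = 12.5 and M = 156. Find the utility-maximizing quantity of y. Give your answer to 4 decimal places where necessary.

y* = 10.6594

Leontief preferences: the optimum is at the kink where x/1 = y/4, i.e. y = 4·x.
Budget: P_x·x + P_y·4·x = M, so (P_x + 4·P_y)·x = M.
Demand: x*(P_x,P_y,M) = M/(P_x + 4·P_y), y* = 4·M/(P_x + 4·P_y).
Here 8.54 + 4·12.5 = 58.54, giving y* = 10.6594.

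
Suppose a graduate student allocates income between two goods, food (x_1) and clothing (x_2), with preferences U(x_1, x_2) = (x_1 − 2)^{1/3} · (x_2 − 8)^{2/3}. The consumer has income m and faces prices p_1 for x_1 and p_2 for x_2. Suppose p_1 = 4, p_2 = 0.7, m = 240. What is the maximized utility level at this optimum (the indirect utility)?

V = 95.7245

Let x_1' = x_1−2, x_2' = x_2−8. MRS = (1/2)·x_2'/x_1' = p_1/p_2.
Substituting into the budget: x_1* = 2 + 1/3·(m − 2·p_1 − 8·p_2)/p_1, and x_2* = 8 + 2/3·(…)/p_2.
Discretionary income = 240 − 2·4 − 8·0.7 = 226.4; x_1* = 2 + 1/3·226.4/4 = 20.8667; x_2* = 8 + 2/3·226.4/0.7 = 223.619.
Utility at the optimum: U(20.8667, 223.619) = 95.7245.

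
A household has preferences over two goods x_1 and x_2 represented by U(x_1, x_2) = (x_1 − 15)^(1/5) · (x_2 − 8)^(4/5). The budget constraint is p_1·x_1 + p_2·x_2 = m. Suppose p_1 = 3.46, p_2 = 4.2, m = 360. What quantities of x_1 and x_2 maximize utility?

Substituting into the budget: x_1* = 15 + 0.2·(m − 15·p_1 − 8·p_2)/p_1, and x_2* = 8 + 0.8·(…)/p_2.
Discretionary income = 360 − 15·3.46 − 8·4.2 = 274.5; x_1* = 15 + 0.2·274.5/3.46 = 30.8671; x_2* = 8 + 0.8·274.5/4.2 = 60.2857.

x_1* = 30.8671, x_2* = 60.2857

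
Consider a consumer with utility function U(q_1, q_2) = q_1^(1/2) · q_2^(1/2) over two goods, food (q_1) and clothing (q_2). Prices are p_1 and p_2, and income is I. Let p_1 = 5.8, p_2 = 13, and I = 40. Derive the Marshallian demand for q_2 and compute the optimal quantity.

Tangency: MRS = q_2/q_1 = p_1/p_2.
So 0.5·p_2·q_2 = 0.5·p_1·q_1; combined with the budget, a share 0.5 of income goes to q_1.
Demand: q_1*(p_1,p_2,I) = 0.5·I/p_1 and q_2* = 0.5·I/p_2.
At p_1=5.8, p_2=13, I=40: q_2* = 0.5·40/13 = 1.5385.

q_2* = 1.5385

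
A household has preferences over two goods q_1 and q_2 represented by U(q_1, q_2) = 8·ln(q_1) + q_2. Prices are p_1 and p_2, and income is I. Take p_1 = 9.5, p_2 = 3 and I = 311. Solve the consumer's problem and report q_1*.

q_1* = 2.5263

Set MRS = p_1/p_2: (8/q_1)/1 = p_1/p_2.
So q_1*(p_1,p_2) = 8·p_2/p_1, independent of income; and q_2* = (I − 8·p_2)/p_2.
At the given prices: q_1* = 8·3/9.5 = 2.5263.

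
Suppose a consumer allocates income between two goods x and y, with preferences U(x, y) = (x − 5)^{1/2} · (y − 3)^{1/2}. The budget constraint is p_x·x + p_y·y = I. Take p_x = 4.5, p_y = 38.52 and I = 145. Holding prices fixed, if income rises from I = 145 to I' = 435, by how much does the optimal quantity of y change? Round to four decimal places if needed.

Let x' = x−5, y' = y−3. MRS = y'/x' = p_x/p_y.
Substituting into the budget: x* = 5 + 0.5·(I − 5·p_x − 3·p_y)/p_x, and y* = 3 + 0.5·(…)/p_y.
Discretionary income = 145 − 5·4.5 − 3·38.52 = 6.94; y* = 3 + 0.5·6.94/38.52 = 3.0901.
At I' = 435: y* = 6.8544. Change: 6.8544 − 3.0901 = 3.7643.

Δy* = 3.7643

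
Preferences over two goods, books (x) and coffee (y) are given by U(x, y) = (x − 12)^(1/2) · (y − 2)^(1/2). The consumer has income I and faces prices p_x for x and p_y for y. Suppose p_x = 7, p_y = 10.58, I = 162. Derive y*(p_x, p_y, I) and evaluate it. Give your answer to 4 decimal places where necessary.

y* = 4.6862

This is Cobb-Douglas in (x−12, y−2): tangency gives 0.5·p_y·(y−2) = 0.5·p_x·(x−12).
After buying the subsistence bundle (12, 2), a share 0.5 of the remaining income goes to x: x* = 12 + 0.5·(I − 12p_x − 2p_y)/p_x.
Discretionary income = 162 − 12·7 − 2·10.58 = 56.84; y* = 2 + 0.5·56.84/10.58 = 4.6862.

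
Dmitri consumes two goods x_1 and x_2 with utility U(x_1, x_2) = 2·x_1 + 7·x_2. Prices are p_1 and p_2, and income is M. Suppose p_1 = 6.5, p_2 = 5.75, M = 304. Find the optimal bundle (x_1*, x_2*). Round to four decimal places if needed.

x_1* = 0, x_2* = 52.8696

Linear utility — the consumer picks whichever good has higher MU/price: 2/6.5 = 0.3077 vs 7/5.75 = 1.2174.
x_2 gives more utility per dollar, so spend all income on x_2: x_2* = M/p_2, x_1* = 0.
Numerically: x_1* = 0, x_2* = 52.8696.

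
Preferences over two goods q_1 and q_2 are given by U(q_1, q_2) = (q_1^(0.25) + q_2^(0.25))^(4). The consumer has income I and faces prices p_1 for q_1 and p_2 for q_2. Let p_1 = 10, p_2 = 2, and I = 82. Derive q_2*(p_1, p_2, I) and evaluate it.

q_2* = 25.8707

From the CES first-order condition, (q_2/q_1)^(0.75) = p_1/p_2.
Solve for the ratio: q_2/q_1 = [p_1/p_2]^(4/3).
With the ratio pinned down, the budget gives q_1* = I/(p_1 + p_2·(q_2/q_1)) and q_2* = (q_2/q_1)·q_1*.
Numerically q_2/q_1 = 8.54988, so q_1* = 82/(10 + 2·8.54988) = 3.0259 and q_2* = 8.54988·3.0259 = 25.8707.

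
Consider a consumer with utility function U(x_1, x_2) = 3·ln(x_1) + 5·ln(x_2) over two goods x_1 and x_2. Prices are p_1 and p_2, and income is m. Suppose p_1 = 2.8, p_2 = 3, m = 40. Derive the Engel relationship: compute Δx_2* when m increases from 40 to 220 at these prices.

At p_1=2.8, p_2=3, m=40: x_2* = 0.625·40/3 = 8.3333.
At m' = 220: x_2* = 45.8333. Change: 45.8333 − 8.3333 = 37.5.

Δx_2* = 37.5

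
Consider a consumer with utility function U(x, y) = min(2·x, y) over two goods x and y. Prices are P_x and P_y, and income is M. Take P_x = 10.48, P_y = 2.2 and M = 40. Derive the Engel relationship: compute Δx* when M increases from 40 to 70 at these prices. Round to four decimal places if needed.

With perfect complements, no substitution: consume in ratio x:y = 1:2.
Budget: P_x·x + P_y·2·x = M, so (P_x + 2·P_y)·x = M.
Demand: x*(P_x,P_y,M) = M/(P_x + 2·P_y), y* = 2·M/(P_x + 2·P_y).
Here 10.48 + 2·2.2 = 14.88, giving x* = 2.6882.
At M' = 70: x* = 4.7043. Change: 4.7043 − 2.6882 = 2.0161.

Δx* = 2.0161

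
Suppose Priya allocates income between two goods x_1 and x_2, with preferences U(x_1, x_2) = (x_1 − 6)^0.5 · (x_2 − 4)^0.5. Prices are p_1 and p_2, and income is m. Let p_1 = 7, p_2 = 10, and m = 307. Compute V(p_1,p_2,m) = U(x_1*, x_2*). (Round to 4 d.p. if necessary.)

This is Cobb-Douglas in (x_1−6, x_2−4): tangency gives 0.5·p_2·(x_2−4) = 0.5·p_1·(x_1−6).
After buying the subsistence bundle (6, 4), a share 0.5 of the remaining income goes to x_1: x_1* = 6 + 0.5·(m − 6p_1 − 4p_2)/p_1.
Discretionary income = 307 − 6·7 − 4·10 = 225; x_1* = 6 + 0.5·225/7 = 22.0714; x_2* = 4 + 0.5·225/10 = 15.25.
Utility at the optimum: U(22.0714, 15.25) = 13.4463.

V = 13.4463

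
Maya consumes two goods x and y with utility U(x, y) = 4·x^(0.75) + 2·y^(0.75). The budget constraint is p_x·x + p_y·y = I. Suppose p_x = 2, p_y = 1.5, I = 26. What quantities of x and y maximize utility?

MU_x ∝ 4·x^(-0.25), MU_y ∝ 2·y^(-0.25), so MRS = 2·(y/x)^(0.25) = p_x/p_y.
Solve for the ratio: y/x = [(1/2)·p_x/p_y]^(4).
Substitute y = (y/x)·x into the budget: x* = I/(p_x + p_y·(y/x)).
Numerically y/x = 0.197531, so x* = 26/(2 + 1.5·0.197531) = 11.3226 and y* = 0.197531·11.3226 = 2.2366.

x* = 11.3226, y* = 2.2366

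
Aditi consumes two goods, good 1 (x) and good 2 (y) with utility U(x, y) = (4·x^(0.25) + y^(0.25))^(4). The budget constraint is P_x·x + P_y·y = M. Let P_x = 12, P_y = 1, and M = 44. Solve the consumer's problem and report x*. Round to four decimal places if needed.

MRS = MU_x/MU_y = 4·(y/x)^(0.75). Set equal to P_x/P_y.
Hence y/x = ((1/4)·P_x/P_y)^(1/(0.75)), i.e. raised to the 4/3 power.
With the ratio pinned down, the budget gives x* = M/(P_x + P_y·(y/x)) and y* = (y/x)·x*.
Numerically y/x = 4.326749, so x* = 44/(12 + 1·4.326749) = 2.695.

x* = 2.695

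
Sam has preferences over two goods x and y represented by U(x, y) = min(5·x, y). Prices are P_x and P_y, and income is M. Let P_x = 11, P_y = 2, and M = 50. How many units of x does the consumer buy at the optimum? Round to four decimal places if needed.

x* = 2.381

Leontief preferences: the optimum is at the kink where x/1 = y/5, i.e. y = 5·x.
Budget: P_x·x + P_y·5·x = M, so (P_x + 5·P_y)·x = M.
Demand: x*(P_x,P_y,M) = M/(P_x + 5·P_y), y* = 5·M/(P_x + 5·P_y).
Here 11 + 5·2 = 21, giving x* = 2.381.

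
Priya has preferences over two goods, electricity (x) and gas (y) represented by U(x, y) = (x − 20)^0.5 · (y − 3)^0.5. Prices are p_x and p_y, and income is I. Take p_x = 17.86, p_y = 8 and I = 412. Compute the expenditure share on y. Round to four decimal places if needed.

Discretionary income = 412 − 20·17.86 − 3·8 = 30.8; x* = 20 + 0.5·30.8/17.86 = 20.8623; y* = 3 + 0.5·30.8/8 = 4.925.
Expenditure on y: 8·4.925 = 39.4; share = 0.0956.

share on y = 0.0956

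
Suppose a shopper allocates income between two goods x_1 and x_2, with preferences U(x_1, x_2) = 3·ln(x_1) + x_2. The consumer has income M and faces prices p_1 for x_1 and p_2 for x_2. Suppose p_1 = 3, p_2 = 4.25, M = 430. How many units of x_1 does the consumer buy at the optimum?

x_1* = 4.25

Set MRS = p_1/p_2: (3/x_1)/1 = p_1/p_2.
So x_1*(p_1,p_2) = 3·p_2/p_1, independent of income; and x_2* = (M − 3·p_2)/p_2.
At the given prices: x_1* = 3·4.25/3 = 4.25.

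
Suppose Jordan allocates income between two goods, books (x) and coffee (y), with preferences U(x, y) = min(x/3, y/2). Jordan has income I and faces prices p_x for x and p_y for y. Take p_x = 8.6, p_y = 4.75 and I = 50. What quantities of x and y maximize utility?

Leontief preferences: the optimum is at the kink where x/3 = y/2, i.e. y = (2/3)·x.
Budget: p_x·x + p_y·(2/3)·x = I, so (3·p_x + 2·p_y)·x = 3·I.
Demand: x*(p_x,p_y,I) = 3·I/(3·p_x + 2·p_y), y* = 2·I/(3·p_x + 2·p_y).
Here 3·8.6 + 2·4.75 = 35.3, giving x* = 4.2493 and y* = 2.8329.

x* = 4.2493, y* = 2.8329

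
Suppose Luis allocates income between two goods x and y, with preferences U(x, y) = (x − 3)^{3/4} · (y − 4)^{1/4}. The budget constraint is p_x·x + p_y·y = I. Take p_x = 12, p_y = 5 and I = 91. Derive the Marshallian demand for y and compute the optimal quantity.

Let x' = x−3, y' = y−4. MRS = 3·y'/x' = p_x/p_y.
After buying the subsistence bundle (3, 4), a share 0.75 of the remaining income goes to x: x* = 3 + 0.75·(I − 3p_x − 4p_y)/p_x.
Discretionary income = 91 − 3·12 − 4·5 = 35; y* = 4 + 0.25·35/5 = 5.75.

y* = 5.75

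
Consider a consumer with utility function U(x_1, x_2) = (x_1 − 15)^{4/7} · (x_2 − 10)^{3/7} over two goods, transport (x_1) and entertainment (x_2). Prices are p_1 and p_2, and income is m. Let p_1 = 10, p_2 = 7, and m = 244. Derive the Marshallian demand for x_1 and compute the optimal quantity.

Let x_1' = x_1−15, x_2' = x_2−10. MRS = (4/3)·x_2'/x_1' = p_1/p_2.
After buying the subsistence bundle (15, 10), a share 4/7 of the remaining income goes to x_1: x_1* = 15 + 4/7·(m − 15p_1 − 10p_2)/p_1.
Discretionary income = 244 − 15·10 − 10·7 = 24; x_1* = 15 + 4/7·24/10 = 16.3714.

x_1* = 16.3714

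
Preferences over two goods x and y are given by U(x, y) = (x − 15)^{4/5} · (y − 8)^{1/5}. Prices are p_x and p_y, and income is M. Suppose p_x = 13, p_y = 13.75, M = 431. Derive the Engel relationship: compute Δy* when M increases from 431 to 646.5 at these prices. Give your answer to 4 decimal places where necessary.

MRS = 4·(y−8)/(x−15). Tangency with p_x/p_y gives y−8 = (1/4)·(p_x/p_y)·(x−15).
After buying the subsistence bundle (15, 8), a share 0.8 of the remaining income goes to x: x* = 15 + 0.8·(M − 15p_x − 8p_y)/p_x.
Discretionary income = 431 − 15·13 − 8·13.75 = 126; y* = 8 + 0.2·126/13.75 = 9.8327.
At M' = 646.5: y* = 12.9673. Change: 12.9673 − 9.8327 = 3.1345.

Δy* = 3.1345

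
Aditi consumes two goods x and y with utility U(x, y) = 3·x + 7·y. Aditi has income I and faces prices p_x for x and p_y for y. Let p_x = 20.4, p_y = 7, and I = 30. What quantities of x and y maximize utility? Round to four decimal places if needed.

Numerically: x* = 0, y* = 4.2857.

x* = 0, y* = 4.2857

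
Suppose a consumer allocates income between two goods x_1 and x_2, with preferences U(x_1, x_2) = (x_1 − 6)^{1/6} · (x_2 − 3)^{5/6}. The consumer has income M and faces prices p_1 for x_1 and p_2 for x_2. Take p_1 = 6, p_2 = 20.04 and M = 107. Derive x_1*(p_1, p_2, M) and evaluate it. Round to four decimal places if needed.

Let x_1' = x_1−6, x_2' = x_2−3. MRS = (1/5)·x_2'/x_1' = p_1/p_2.
After buying the subsistence bundle (6, 3), a share 1/6 of the remaining income goes to x_1: x_1* = 6 + 1/6·(M − 6p_1 − 3p_2)/p_1.
Discretionary income = 107 − 6·6 − 3·20.04 = 10.88; x_1* = 6 + 1/6·10.88/6 = 6.3022.

x_1* = 6.3022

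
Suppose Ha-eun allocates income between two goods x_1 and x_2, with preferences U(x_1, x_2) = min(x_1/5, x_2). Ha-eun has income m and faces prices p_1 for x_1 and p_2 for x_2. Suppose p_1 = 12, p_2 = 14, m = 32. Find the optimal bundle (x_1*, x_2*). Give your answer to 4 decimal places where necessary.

x_1* = 2.1622, x_2* = 0.4324

Leontief preferences: the optimum is at the kink where x_1/5 = x_2/1, i.e. x_2 = (1/5)·x_1.
Budget: p_1·x_1 + p_2·(1/5)·x_1 = m, so (5·p_1 + p_2)·x_1 = 5·m.
Demand: x_1*(p_1,p_2,m) = 5·m/(5·p_1 + p_2), x_2* = m/(5·p_1 + p_2).
Here 5·12 + 14 = 74, giving x_1* = 2.1622 and x_2* = 0.4324.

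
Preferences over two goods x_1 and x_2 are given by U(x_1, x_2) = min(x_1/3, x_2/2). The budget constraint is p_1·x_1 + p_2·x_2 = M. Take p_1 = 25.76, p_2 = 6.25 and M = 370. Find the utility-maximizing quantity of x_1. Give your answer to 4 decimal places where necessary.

x_1* = 12.3636

Leontief preferences: the optimum is at the kink where x_1/3 = x_2/2, i.e. x_2 = (2/3)·x_1.
Budget: p_1·x_1 + p_2·(2/3)·x_1 = M, so (3·p_1 + 2·p_2)·x_1 = 3·M.
Demand: x_1*(p_1,p_2,M) = 3·M/(3·p_1 + 2·p_2), x_2* = 2·M/(3·p_1 + 2·p_2).
Here 3·25.76 + 2·6.25 = 89.78, giving x_1* = 12.3636.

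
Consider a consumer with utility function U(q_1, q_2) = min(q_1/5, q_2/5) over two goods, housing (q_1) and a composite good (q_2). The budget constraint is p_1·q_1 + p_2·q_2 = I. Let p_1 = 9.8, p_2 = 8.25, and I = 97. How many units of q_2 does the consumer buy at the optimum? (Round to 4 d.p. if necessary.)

q_2* = 5.374

With perfect complements, no substitution: consume in ratio q_1:q_2 = 5:5.
Budget: p_1·q_1 + p_2·q_1 = I, so (5·p_1 + 5·p_2)·q_1 = 5·I.
Demand: q_1*(p_1,p_2,I) = 5·I/(5·p_1 + 5·p_2), q_2* = 5·I/(5·p_1 + 5·p_2).
Here 5·9.8 + 5·8.25 = 90.25, giving q_2* = 5.374.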